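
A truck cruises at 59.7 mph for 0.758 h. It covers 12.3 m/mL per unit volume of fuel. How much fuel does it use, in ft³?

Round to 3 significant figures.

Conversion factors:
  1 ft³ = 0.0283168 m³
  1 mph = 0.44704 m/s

59.7 mph → 26.6883 m/s
0.758 h → 2728.8 s
d = v × t = 26.6883 × 2728.8 = 72827 m
12.3 m/mL → 1.23×10⁷ m/m³
V = d / (distance per unit fuel) = 72827 / 1.23×10⁷ = 0.00592089 m³
In ft³: 0.00592089 / 0.0283168 = 0.209095 ft³

0.209 ft³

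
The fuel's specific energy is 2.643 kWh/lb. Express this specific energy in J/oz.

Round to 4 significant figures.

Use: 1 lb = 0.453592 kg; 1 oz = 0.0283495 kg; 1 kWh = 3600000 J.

2.643 kWh/lb × 3600000 J/kWh ÷ 0.453592 kg/lb = 2.09766×10⁷ J/kg
2.09766×10⁷ J/kg × 0.0283495 kg/oz = 594676 J/oz

5.947×10⁵ J/oz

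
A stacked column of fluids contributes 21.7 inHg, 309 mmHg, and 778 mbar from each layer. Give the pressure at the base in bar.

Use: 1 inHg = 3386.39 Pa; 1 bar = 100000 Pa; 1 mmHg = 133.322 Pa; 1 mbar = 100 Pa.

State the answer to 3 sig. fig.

1.92 bar

21.7 inHg × 3386.39 = 73484.7 Pa
309 mmHg × 133.322 = 41196.5 Pa
778 mbar × 100 = 77800 Pa
Total: 73484.7 + 41196.5 + 77800 = 192481 Pa
In bar: 192481 / 100000 = 1.92481 bar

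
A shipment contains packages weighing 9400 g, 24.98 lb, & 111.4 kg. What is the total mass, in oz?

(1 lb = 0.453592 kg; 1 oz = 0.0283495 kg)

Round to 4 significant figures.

4661 oz

9400 g × 0.001 = 9.4 kg
24.98 lb × 0.453592 = 11.3307 kg
111.4 kg (already kg)
Combined: 9.4 + 11.3307 + 111.4 = 132.131 kg
In oz: 132.131 / 0.0283495 = 4660.79 oz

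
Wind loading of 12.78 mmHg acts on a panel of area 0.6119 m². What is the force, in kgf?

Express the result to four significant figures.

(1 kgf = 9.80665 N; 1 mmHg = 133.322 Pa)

106.3 kgf

12.78 mmHg × 133.322 → 1703.86 Pa
F = P × A = 1703.86 Pa × 0.6119 m² = 1042.59 N
1042.59 N ÷ (9.80665 N/kgf) = 106.315 kgf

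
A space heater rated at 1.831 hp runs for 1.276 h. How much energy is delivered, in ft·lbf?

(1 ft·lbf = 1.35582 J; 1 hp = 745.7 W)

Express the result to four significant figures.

1.831 hp × 745.7 = 1365.38 W
1.276 h × 3600 = 4593.6 s
E = P × t = 1365.38 W × 4593.6 s = 6.27201×10⁶ J
6.27201×10⁶ J ÷ (1.35582 J/ft·lbf) = 4.62599×10⁶ ft·lbf

4.626×10⁶ ft·lbf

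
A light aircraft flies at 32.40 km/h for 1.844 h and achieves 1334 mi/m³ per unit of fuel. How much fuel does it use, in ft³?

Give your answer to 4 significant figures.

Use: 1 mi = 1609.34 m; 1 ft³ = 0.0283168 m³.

32.40 km/h → 9 m/s
1.844 h → 6638.4 s
d = v × t = 9 × 6638.4 = 59745.6 m
1334 mi/m³ → 2.14686×10⁶ m/m³
V = d / (distance per unit fuel) = 59745.6 / 2.14686×10⁶ = 0.0278293 m³
In ft³: 0.0278293 / 0.0283168 = 0.982784 ft³

0.9828 ft³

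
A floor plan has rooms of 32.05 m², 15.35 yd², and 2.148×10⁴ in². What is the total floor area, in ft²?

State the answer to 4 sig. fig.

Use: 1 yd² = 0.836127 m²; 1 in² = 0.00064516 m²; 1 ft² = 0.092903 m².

632.3 ft²

32.05 m² (already m²)
15.35 yd² × 0.836127 = 12.8345 m²
2.148×10⁴ in² × 0.00064516 = 13.858 m²
Combined: 32.05 + 12.8345 + 13.858 = 58.7425 m²
In ft²: 58.7425 / 0.092903 = 632.299 ft²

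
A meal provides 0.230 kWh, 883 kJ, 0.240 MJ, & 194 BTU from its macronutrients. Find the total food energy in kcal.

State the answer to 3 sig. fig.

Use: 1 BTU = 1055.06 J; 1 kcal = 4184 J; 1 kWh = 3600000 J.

515 kcal

0.230 kWh × 3600000 = 828000 J
883 kJ × 1000 = 883000 J
0.240 MJ × 1000000 = 240000 J
194 BTU × 1055.06 = 204682 J
Sum: 828000 + 883000 + 240000 + 204682 = 2.15568×10⁶ J
In kcal: 2.15568×10⁶ / 4184 = 515.22 kcal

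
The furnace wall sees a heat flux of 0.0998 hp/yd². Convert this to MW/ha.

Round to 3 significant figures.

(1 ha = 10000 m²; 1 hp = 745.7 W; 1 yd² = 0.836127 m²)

0.890 MW/ha

0.0998 hp/yd² × 745.7 W/hp ÷ 0.836127 m²/yd² = 89.0066 W/m²
89.0066 W/m² ÷ 1000000 W/MW × 10000 m²/ha = 0.890066 MW/ha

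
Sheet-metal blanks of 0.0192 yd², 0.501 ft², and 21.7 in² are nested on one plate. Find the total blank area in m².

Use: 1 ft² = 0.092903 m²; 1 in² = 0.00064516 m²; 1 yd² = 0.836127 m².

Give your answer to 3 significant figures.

0.0192 yd² × 0.836127 = 0.0160536 m²
0.501 ft² × 0.092903 = 0.0465444 m²
21.7 in² × 0.00064516 = 0.014 m²
Combined: 0.0160536 + 0.0465444 + 0.014 = 0.076598 m²

0.0766 m²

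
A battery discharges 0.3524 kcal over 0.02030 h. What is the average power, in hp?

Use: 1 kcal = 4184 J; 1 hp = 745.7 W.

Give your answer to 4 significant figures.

0.02706 hp

0.3524 kcal × 4184 = 1474.44 J
0.02030 h × 3600 = 73.08 s
P = E / t = 1474.44 J / 73.08 s = 20.1757 W
20.1757 W ÷ (745.7 W/hp) = 0.0270561 hp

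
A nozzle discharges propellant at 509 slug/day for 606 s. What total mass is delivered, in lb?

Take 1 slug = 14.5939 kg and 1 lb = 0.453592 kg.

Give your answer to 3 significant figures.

115 lb

509 slug/day → 0.0859756 kg/s
m = ṁ × t = 0.0859756 × 606 = 52.1012 kg
In lb: 52.1012 / 0.453592 = 114.864 lb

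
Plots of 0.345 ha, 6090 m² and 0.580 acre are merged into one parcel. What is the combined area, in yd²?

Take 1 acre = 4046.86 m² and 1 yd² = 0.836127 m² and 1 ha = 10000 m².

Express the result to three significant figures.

0.345 ha × 10000 = 3450 m²
6090 m² (already m²)
0.580 acre × 4046.86 = 2347.18 m²
Combined: 3450 + 6090 + 2347.18 = 11887.2 m²
In yd²: 11887.2 / 0.836127 = 14217 yd²

1.42×10⁴ yd²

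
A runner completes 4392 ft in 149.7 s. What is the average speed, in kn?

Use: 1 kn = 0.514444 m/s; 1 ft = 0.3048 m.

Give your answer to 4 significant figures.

17.38 kn

4392 ft × 0.3048 → 1338.68 m
v = d / t = 1338.68 m / 149.7 s = 8.94242 m/s
8.94242 m/s ÷ (0.514444 m/s/kn) = 17.3827 kn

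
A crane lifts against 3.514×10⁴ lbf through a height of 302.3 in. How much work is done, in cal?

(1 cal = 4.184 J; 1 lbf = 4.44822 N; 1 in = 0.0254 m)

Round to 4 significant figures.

2.869×10⁵ cal

3.514×10⁴ lbf × 4.44822 = 156310 N
302.3 in × 0.0254 = 7.67842 m
W = F × d = 156310 N × 7.67842 m = 1.20021×10⁶ J
1.20021×10⁶ J ÷ (4.184 J/cal) = 286857 cal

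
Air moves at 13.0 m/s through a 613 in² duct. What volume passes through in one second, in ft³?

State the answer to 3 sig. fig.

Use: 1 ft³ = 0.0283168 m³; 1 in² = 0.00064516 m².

182 ft³

613 in² × 0.00064516 → 0.395483 m²
V = v × A × t = 13 m/s × 0.395483 m² × 1 s = 5.14128 m³
5.14128 m³ ÷ (0.0283168 m³/ft³) = 181.563 ft³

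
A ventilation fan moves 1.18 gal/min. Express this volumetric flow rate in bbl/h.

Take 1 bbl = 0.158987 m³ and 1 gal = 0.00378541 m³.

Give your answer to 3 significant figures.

1.18 gal/min × 0.00378541 m³/gal ÷ 60 s/min = 7.44464×10⁻⁵ m³/s
7.44464×10⁻⁵ m³/s ÷ 0.158987 m³/bbl × 3600 s/h = 1.68572 bbl/h

1.69 bbl/h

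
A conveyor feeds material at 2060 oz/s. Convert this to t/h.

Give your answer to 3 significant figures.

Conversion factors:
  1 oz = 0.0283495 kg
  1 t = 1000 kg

2060 oz/s × 0.0283495 kg/oz = 58.4 kg/s
58.4 kg/s ÷ 1000 kg/t × 3600 s/h = 210.24 t/h

210 t/h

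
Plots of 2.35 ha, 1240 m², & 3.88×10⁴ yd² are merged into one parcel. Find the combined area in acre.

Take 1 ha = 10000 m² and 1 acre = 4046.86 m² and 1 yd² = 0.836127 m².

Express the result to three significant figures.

14.1 acre

2.35 ha × 10000 = 23500 m²
1240 m² (already m²)
3.88×10⁴ yd² × 0.836127 = 32441.7 m²
Total: 23500 + 1240 + 32441.7 = 57181.7 m²
In acre: 57181.7 / 4046.86 = 14.1299 acre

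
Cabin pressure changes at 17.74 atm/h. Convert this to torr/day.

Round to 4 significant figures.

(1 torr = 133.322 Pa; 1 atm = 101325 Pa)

17.74 atm/h × 101325 Pa/atm ÷ 3600 s/h = 499.307 Pa/s
499.307 Pa/s ÷ 133.322 Pa/torr × 86400 s/day = 323578 torr/day

3.236×10⁵ torr/day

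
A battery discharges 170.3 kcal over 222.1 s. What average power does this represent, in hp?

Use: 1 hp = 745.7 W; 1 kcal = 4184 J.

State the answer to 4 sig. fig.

170.3 kcal × 4184 → 712535 J
P = E / t = 712535 J / 222.1 s = 3208.17 W
3208.17 W ÷ (745.7 W/hp) = 4.30223 hp

4.302 hp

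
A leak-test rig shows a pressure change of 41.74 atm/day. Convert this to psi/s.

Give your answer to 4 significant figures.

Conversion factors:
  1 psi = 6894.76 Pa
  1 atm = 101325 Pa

0.007100 psi/s

41.74 atm/day × 101325 Pa/atm ÷ 86400 s/day = 48.9503 Pa/s
48.9503 Pa/s ÷ 6894.76 Pa/psi = 0.00709964 psi/s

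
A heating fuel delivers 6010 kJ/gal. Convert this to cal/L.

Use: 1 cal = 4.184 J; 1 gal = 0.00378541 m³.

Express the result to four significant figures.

6010 kJ/gal × 1000 J/kJ ÷ 0.00378541 m³/gal = 1.58767×10⁹ J/m³
1.58767×10⁹ J/m³ ÷ 4.184 J/cal × 0.001 m³/L = 379462 cal/L

3.795×10⁵ cal/L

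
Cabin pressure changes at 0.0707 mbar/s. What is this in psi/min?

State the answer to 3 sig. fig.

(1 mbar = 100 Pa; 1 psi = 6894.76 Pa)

0.0615 psi/min

0.0707 mbar/s × 100 Pa/mbar = 7.07 Pa/s
7.07 Pa/s ÷ 6894.76 Pa/psi × 60 s/min = 0.061525 psi/min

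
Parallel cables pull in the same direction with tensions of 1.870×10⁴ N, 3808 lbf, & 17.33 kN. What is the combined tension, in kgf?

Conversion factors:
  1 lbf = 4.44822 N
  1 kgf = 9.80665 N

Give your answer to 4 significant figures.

1.870×10⁴ N (already N)
3808 lbf × 4.44822 = 16938.8 N
17.33 kN × 1000 = 17330 N
Sum: 18700 + 16938.8 + 17330 = 52968.8 N
In kgf: 52968.8 / 9.80665 = 5401.31 kgf

5401 kgf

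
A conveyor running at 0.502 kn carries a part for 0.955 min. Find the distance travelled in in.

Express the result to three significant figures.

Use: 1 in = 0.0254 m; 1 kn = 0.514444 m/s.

583 in

0.502 kn × 0.514444 → 0.258251 m/s
0.955 min × 60 → 57.3 s
d = v × t = 0.258251 m/s × 57.3 s = 14.7978 m
14.7978 m ÷ (0.0254 m/in) = 582.591 in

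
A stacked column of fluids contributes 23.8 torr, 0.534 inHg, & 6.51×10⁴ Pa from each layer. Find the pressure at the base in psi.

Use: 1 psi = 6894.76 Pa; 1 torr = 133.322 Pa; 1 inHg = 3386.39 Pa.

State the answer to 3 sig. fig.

23.8 torr × 133.322 = 3173.06 Pa
0.534 inHg × 3386.39 = 1808.33 Pa
6.51×10⁴ Pa (already Pa)
Total: 3173.06 + 1808.33 + 65100 = 70081.4 Pa
In psi: 70081.4 / 6894.76 = 10.1644 psi

10.2 psi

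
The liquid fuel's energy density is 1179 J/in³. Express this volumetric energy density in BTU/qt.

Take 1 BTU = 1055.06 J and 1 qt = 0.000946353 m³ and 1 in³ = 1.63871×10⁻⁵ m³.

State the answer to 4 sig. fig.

64.53 BTU/qt

1179 J/in³ ÷ 1.63871×10⁻⁵ m³/in³ = 7.19468×10⁷ J/m³
7.19468×10⁷ J/m³ ÷ 1055.06 J/BTU × 0.000946353 m³/qt = 64.5338 BTU/qt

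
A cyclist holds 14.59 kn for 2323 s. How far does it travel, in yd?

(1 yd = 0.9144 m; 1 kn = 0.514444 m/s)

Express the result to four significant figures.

1.907×10⁴ yd

14.59 kn × 0.514444 → 7.50574 m/s
d = v × t = 7.50574 m/s × 2323 s = 17435.8 m
17435.8 m ÷ (0.9144 m/yd) = 19068 yd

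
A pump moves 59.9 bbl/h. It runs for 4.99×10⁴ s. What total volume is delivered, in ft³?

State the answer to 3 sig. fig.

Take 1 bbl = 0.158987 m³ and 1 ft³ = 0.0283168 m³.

4660 ft³

59.9 bbl/h → 0.00264537 m³/s
V = Q × t = 0.00264537 × 49900 = 132.004 m³
In ft³: 132.004 / 0.0283168 = 4661.68 ft³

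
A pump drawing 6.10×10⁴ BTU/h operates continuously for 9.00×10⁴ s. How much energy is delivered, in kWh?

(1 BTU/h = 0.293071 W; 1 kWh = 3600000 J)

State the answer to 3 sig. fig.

6.10×10⁴ BTU/h × 0.293071 → 17877.3 W
E = P × t = 17877.3 W × 90000 s = 1.60896×10⁹ J
1.60896×10⁹ J ÷ (3600000 J/kWh) = 446.933 kWh

447 kWh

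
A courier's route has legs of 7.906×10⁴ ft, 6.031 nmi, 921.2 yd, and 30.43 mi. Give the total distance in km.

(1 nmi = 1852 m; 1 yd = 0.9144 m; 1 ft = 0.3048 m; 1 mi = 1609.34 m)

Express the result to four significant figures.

7.906×10⁴ ft × 0.3048 = 24097.5 m
6.031 nmi × 1852 = 11169.4 m
921.2 yd × 0.9144 = 842.345 m
30.43 mi × 1609.34 = 48972.2 m
Sum: 24097.5 + 11169.4 + 842.345 + 48972.2 = 85081.4 m
In km: 85081.4 / 1000 = 85.0814 km

85.08 km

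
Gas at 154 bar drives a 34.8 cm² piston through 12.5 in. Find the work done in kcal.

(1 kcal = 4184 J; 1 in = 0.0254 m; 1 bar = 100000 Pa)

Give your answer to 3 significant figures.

4.07 kcal

154 bar → 1.54×10⁷ Pa
34.8 cm² → 0.00348 m²
F = P × A = 1.54×10⁷ × 0.00348 = 53592 N
12.5 in → 0.3175 m
W = F × d = 53592 × 0.3175 = 17015.5 J
In kcal: 17015.5 / 4184 = 4.0668 kcal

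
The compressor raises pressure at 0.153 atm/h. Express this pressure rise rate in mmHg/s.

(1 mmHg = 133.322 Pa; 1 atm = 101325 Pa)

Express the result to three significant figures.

0.0323 mmHg/s

0.153 atm/h × 101325 Pa/atm ÷ 3600 s/h = 4.30631 Pa/s
4.30631 Pa/s ÷ 133.322 Pa/mmHg = 0.0323001 mmHg/s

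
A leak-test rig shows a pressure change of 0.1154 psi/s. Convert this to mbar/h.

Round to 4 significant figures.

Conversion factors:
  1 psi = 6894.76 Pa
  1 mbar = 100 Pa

2.864×10⁴ mbar/h

0.1154 psi/s × 6894.76 Pa/psi = 795.655 Pa/s
795.655 Pa/s ÷ 100 Pa/mbar × 3600 s/h = 28643.6 mbar/h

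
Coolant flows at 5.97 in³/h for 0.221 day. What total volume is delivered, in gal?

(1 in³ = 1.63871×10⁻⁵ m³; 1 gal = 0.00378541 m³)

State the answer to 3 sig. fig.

5.97 in³/h → 2.71753×10⁻⁸ m³/s
0.221 day → 19094.4 s
V = Q × t = 2.71753×10⁻⁸ × 19094.4 = 5.18896×10⁻⁴ m³
In gal: 5.18896×10⁻⁴ / 0.00378541 = 0.137078 gal

0.137 gal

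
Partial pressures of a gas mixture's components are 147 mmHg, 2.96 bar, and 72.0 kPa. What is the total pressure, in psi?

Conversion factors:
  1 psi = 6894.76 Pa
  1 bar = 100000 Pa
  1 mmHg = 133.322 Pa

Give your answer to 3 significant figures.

147 mmHg × 133.322 → 19598.3 Pa
2.96 bar × 100000 → 296000 Pa
72.0 kPa × 1000 → 72000 Pa
Sum: 19598.3 + 296000 + 72000 = 387598 Pa
In psi: 387598 / 6894.76 = 56.2163 psi

56.2 psi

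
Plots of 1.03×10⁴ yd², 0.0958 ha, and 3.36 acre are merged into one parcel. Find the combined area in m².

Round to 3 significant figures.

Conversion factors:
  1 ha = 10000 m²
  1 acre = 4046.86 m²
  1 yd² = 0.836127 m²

1.03×10⁴ yd² × 0.836127 = 8612.11 m²
0.0958 ha × 10000 = 958 m²
3.36 acre × 4046.86 = 13597.4 m²
Total: 8612.11 + 958 + 13597.4 = 23167.5 m²

2.32×10⁴ m²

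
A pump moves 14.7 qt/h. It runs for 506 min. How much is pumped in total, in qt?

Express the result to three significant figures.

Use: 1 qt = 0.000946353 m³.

14.7 qt/h → 3.86427×10⁻⁶ m³/s
506 min → 30360 s
V = Q × t = 3.86427×10⁻⁶ × 30360 = 0.117319 m³
In qt: 0.117319 / 0.000946353 = 123.97 qt

124 qt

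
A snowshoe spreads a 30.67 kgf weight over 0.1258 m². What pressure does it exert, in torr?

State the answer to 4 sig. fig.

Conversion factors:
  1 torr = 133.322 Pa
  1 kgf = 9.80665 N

17.93 torr

30.67 kgf × 9.80665 → 300.77 N
P = F / A = 300.77 N / 0.1258 m² = 2390.86 Pa
2390.86 Pa ÷ (133.322 Pa/torr) = 17.933 torr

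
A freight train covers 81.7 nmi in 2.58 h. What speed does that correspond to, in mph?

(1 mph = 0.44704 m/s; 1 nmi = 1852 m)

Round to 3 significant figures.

36.4 mph

81.7 nmi × 1852 = 151308 m
2.58 h × 3600 = 9288 s
v = d / t = 151308 m / 9288 s = 16.2907 m/s
16.2907 m/s ÷ (0.44704 m/s/mph) = 36.4413 mph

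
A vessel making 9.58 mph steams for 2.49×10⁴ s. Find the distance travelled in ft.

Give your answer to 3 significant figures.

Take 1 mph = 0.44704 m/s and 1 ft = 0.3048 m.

3.50×10⁵ ft

9.58 mph × 0.44704 = 4.28264 m/s
d = v × t = 4.28264 m/s × 24900 s = 106638 m
106638 m ÷ (0.3048 m/ft) = 349862 ft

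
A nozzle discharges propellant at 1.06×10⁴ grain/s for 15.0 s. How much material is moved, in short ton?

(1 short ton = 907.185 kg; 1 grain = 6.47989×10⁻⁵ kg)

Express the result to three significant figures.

0.0114 short ton

1.06×10⁴ grain/s → 0.686868 kg/s
m = ṁ × t = 0.686868 × 15 = 10.303 kg
In short ton: 10.303 / 907.185 = 0.0113571 short ton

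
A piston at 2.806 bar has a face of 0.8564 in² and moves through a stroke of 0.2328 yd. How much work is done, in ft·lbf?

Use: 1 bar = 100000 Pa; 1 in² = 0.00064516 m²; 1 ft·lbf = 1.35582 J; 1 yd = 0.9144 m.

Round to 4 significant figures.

2.806 bar → 280600 Pa
0.8564 in² → 5.52515×10⁻⁴ m²
F = P × A = 280600 × 5.52515×10⁻⁴ = 155.036 N
0.2328 yd → 0.212872 m
W = F × d = 155.036 × 0.212872 = 33.0028 J
In ft·lbf: 33.0028 / 1.35582 = 24.3416 ft·lbf

24.34 ft·lbf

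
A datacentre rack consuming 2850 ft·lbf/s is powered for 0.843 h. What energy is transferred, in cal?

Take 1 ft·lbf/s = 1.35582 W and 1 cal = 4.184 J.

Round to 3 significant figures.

2.80×10⁶ cal

2850 ft·lbf/s × 1.35582 → 3864.09 W
0.843 h × 3600 → 3034.8 s
E = P × t = 3864.09 W × 3034.8 s = 1.17267×10⁷ J
1.17267×10⁷ J ÷ (4.184 J/cal) = 2.80275×10⁶ cal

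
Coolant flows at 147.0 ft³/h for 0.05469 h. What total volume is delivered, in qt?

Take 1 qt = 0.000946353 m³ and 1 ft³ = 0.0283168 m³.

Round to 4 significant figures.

240.6 qt

147.0 ft³/h → 0.00115627 m³/s
0.05469 h → 196.884 s
V = Q × t = 0.00115627 × 196.884 = 0.227651 m³
In qt: 0.227651 / 0.000946353 = 240.556 qt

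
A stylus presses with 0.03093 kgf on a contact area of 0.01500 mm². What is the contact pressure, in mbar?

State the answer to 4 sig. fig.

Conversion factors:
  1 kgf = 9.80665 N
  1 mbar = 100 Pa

2.022×10⁵ mbar

0.03093 kgf × 9.80665 = 0.30332 N
0.01500 mm² × 10⁻⁶ = 1.5×10⁻⁸ m²
P = F / A = 0.30332 N / 1.5×10⁻⁸ m² = 2.02213×10⁷ Pa
2.02213×10⁷ Pa ÷ (100 Pa/mbar) = 202213 mbar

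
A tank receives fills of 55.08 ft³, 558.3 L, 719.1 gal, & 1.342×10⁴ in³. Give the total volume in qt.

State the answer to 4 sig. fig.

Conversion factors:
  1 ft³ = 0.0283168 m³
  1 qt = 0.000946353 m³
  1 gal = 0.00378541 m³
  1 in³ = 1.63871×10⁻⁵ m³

55.08 ft³ × 0.0283168 → 1.55969 m³
558.3 L × 0.001 → 0.5583 m³
719.1 gal × 0.00378541 → 2.72209 m³
1.342×10⁴ in³ × 1.63871×10⁻⁵ → 0.219915 m³
Sum: 1.55969 + 0.5583 + 2.72209 + 0.219915 = 5.06 m³
In qt: 5.06 / 0.000946353 = 5346.84 qt

5347 qt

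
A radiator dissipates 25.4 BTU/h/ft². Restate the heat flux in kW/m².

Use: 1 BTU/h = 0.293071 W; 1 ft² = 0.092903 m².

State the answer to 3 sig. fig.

0.0801 kW/m²

25.4 BTU/h/ft² × 0.293071 W/BTU/h ÷ 0.092903 m²/ft² = 80.1266 W/m²
80.1266 W/m² ÷ 1000 W/kW = 0.0801266 kW/m²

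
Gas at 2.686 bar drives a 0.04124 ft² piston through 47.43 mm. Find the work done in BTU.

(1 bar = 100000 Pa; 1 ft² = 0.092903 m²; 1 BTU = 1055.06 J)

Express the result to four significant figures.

0.04626 BTU

2.686 bar → 268600 Pa
0.04124 ft² → 0.00383132 m²
F = P × A = 268600 × 0.00383132 = 1029.09 N
47.43 mm → 0.04743 m
W = F × d = 1029.09 × 0.04743 = 48.8097 J
In BTU: 48.8097 / 1055.06 = 0.0462625 BTU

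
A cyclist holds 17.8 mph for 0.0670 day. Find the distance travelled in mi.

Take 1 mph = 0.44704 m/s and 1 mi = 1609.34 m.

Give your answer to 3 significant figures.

17.8 mph × 0.44704 = 7.95731 m/s
0.0670 day × 86400 = 5788.8 s
d = v × t = 7.95731 m/s × 5788.8 s = 46063.3 m
46063.3 m ÷ (1609.34 m/mi) = 28.6225 mi

28.6 mi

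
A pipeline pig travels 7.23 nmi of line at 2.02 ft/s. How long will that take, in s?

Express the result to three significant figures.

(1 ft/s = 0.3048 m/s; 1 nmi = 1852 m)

7.23 nmi × 1852 = 13390 m
2.02 ft/s × 0.3048 = 0.615696 m/s
t = d / v = 13390 m / 0.615696 m/s = 21747.7 s

2.17×10⁴ s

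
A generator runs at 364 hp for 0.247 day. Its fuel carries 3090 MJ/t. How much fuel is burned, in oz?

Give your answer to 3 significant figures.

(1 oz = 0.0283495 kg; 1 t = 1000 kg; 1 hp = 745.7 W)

364 hp → 271435 W
0.247 day → 21340.8 s
E = P × t = 271435 × 21340.8 = 5.79264×10⁹ J
3090 MJ/t → 3.09×10⁶ J/kg
m = E / e_s = 5.79264×10⁹ / 3.09×10⁶ = 1874.64 kg
In oz: 1874.64 / 0.0283495 = 66126 oz

6.61×10⁴ oz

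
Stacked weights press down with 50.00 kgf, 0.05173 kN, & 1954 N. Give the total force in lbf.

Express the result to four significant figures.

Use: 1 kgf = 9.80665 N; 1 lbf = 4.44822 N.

50.00 kgf × 9.80665 = 490.332 N
0.05173 kN × 1000 = 51.73 N
1954 N (already N)
Combined: 490.332 + 51.73 + 1954 = 2496.06 N
In lbf: 2496.06 / 4.44822 = 561.137 lbf

561.1 lbf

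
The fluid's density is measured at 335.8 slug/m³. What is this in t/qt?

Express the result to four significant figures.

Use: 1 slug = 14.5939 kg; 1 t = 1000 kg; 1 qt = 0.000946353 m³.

0.004638 t/qt

335.8 slug/m³ × 14.5939 kg/slug = 4900.63 kg/m³
4900.63 kg/m³ ÷ 1000 kg/t × 0.000946353 m³/qt = 0.00463773 t/qt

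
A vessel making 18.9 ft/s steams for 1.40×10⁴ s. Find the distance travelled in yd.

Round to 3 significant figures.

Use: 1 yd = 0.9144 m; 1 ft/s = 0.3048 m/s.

18.9 ft/s × 0.3048 → 5.76072 m/s
d = v × t = 5.76072 m/s × 14000 s = 80650.1 m
80650.1 m ÷ (0.9144 m/yd) = 88200 yd

8.82×10⁴ yd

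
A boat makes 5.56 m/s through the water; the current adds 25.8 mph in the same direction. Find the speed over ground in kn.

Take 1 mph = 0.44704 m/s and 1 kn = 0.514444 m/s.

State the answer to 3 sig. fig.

5.56 m/s (already m/s)
25.8 mph × 0.44704 → 11.5336 m/s
Combined: 5.56 + 11.5336 = 17.0936 m/s
In kn: 17.0936 / 0.514444 = 33.2273 kn

33.2 kn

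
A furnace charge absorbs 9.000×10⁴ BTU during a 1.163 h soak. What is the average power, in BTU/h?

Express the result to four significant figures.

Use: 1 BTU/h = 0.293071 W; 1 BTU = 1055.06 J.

7.739×10⁴ BTU/h

9.000×10⁴ BTU × 1055.06 = 9.49554×10⁷ J
1.163 h × 3600 = 4186.8 s
P = E / t = 9.49554×10⁷ J / 4186.8 s = 22679.7 W
22679.7 W ÷ (0.293071 W/BTU/h) = 77386.4 BTU/h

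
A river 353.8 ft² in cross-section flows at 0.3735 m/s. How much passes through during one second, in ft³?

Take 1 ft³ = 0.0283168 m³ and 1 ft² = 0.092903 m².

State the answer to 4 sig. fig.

433.5 ft³

353.8 ft² × 0.092903 → 32.8691 m²
V = v × A × t = 0.3735 m/s × 32.8691 m² × 1 s = 12.2766 m³
12.2766 m³ ÷ (0.0283168 m³/ft³) = 433.545 ft³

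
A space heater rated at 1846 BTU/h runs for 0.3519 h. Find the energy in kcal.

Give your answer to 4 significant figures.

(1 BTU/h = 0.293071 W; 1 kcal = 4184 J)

1846 BTU/h × 0.293071 → 541.009 W
0.3519 h × 3600 → 1266.84 s
E = P × t = 541.009 W × 1266.84 s = 685372 J
685372 J ÷ (4184 J/kcal) = 163.808 kcal

163.8 kcal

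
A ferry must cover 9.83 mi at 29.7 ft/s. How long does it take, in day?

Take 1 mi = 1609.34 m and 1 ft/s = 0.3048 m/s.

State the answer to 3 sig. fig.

9.83 mi × 1609.34 = 15819.8 m
29.7 ft/s × 0.3048 = 9.05256 m/s
t = d / v = 15819.8 m / 9.05256 m/s = 1747.55 s
1747.55 s ÷ (86400 s/day) = 0.0202263 day

0.0202 day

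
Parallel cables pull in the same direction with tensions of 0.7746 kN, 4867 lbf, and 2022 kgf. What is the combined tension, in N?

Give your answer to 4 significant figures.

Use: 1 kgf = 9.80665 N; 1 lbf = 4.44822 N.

4.225×10⁴ N

0.7746 kN × 1000 = 774.6 N
4867 lbf × 4.44822 = 21649.5 N
2022 kgf × 9.80665 = 19829 N
Sum: 774.6 + 21649.5 + 19829 = 42253.1 N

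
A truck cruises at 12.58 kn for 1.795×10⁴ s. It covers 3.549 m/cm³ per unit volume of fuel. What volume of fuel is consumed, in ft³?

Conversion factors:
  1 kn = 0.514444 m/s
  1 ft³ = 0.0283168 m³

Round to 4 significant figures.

12.58 kn → 6.47171 m/s
d = v × t = 6.47171 × 17950 = 116167 m
3.549 m/cm³ → 3.549×10⁶ m/m³
V = d / (distance per unit fuel) = 116167 / 3.549×10⁶ = 0.0327323 m³
In ft³: 0.0327323 / 0.0283168 = 1.15593 ft³

1.156 ft³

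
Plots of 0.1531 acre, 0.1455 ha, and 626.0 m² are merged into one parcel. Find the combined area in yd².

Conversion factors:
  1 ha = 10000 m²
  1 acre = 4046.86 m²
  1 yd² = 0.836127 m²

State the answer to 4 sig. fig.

3230 yd²

0.1531 acre × 4046.86 = 619.574 m²
0.1455 ha × 10000 = 1455 m²
626.0 m² (already m²)
Total: 619.574 + 1455 + 626 = 2700.57 m²
In yd²: 2700.57 / 0.836127 = 3229.86 yd²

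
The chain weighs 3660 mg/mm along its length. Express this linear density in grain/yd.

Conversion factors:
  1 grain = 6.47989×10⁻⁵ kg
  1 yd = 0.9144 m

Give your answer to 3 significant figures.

3660 mg/mm × 10⁻⁶ kg/mg ÷ 0.001 m/mm = 3.66 kg/m
3.66 kg/m ÷ 6.47989×10⁻⁵ kg/grain × 0.9144 m/yd = 51647.5 grain/yd

5.16×10⁴ grain/yd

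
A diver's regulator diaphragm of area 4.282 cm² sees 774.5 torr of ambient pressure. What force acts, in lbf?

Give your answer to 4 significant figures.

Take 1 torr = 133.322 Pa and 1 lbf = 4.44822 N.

9.940 lbf

774.5 torr × 133.322 → 103258 Pa
4.282 cm² × 0.0001 → 4.282×10⁻⁴ m²
F = P × A = 103258 Pa × 4.282×10⁻⁴ m² = 44.2151 N
44.2151 N ÷ (4.44822 N/lbf) = 9.93995 lbf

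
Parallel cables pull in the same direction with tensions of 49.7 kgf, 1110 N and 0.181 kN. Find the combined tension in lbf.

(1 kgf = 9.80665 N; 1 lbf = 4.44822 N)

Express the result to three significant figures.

400 lbf

49.7 kgf × 9.80665 = 487.391 N
1110 N (already N)
0.181 kN × 1000 = 181 N
Total: 487.391 + 1110 + 181 = 1778.39 N
In lbf: 1778.39 / 4.44822 = 399.798 lbf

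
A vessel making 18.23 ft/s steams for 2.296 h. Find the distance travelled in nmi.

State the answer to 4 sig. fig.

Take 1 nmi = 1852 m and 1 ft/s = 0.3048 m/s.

24.80 nmi

18.23 ft/s × 0.3048 → 5.5565 m/s
2.296 h × 3600 → 8265.6 s
d = v × t = 5.5565 m/s × 8265.6 s = 45927.8 m
45927.8 m ÷ (1852 m/nmi) = 24.799 nmi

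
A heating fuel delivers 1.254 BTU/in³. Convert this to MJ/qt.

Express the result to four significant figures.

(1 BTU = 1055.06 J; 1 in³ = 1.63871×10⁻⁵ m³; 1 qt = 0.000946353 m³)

1.254 BTU/in³ × 1055.06 J/BTU ÷ 1.63871×10⁻⁵ m³/in³ = 8.0737×10⁷ J/m³
8.0737×10⁷ J/m³ ÷ 1000000 J/MJ × 0.000946353 m³/qt = 0.0764057 MJ/qt

0.07641 MJ/qt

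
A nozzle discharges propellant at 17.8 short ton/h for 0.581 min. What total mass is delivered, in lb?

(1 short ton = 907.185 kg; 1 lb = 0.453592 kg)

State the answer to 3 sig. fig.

17.8 short ton/h → 4.48553 kg/s
0.581 min → 34.86 s
m = ṁ × t = 4.48553 × 34.86 = 156.366 kg
In lb: 156.366 / 0.453592 = 344.728 lb

345 lb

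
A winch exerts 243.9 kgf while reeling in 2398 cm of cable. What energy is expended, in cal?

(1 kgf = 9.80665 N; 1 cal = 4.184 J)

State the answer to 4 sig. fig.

243.9 kgf × 9.80665 = 2391.84 N
2398 cm × 0.01 = 23.98 m
W = F × d = 2391.84 N × 23.98 m = 57356.3 J
57356.3 J ÷ (4.184 J/cal) = 13708.5 cal

1.371×10⁴ cal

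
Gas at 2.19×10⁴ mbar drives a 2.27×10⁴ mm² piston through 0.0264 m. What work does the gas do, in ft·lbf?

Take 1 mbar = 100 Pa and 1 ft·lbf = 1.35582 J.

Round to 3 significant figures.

2.19×10⁴ mbar → 2.19×10⁶ Pa
2.27×10⁴ mm² → 0.0227 m²
F = P × A = 2.19×10⁶ × 0.0227 = 49713 N
W = F × d = 49713 × 0.0264 = 1312.42 J
In ft·lbf: 1312.42 / 1.35582 = 967.99 ft·lbf

968 ft·lbf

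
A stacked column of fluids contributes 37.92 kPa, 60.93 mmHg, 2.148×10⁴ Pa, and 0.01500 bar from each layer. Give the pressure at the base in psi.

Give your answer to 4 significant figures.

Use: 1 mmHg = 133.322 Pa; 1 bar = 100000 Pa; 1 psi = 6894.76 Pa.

37.92 kPa × 1000 = 37920 Pa
60.93 mmHg × 133.322 = 8123.31 Pa
2.148×10⁴ Pa (already Pa)
0.01500 bar × 100000 = 1500 Pa
Combined: 37920 + 8123.31 + 21480 + 1500 = 69023.3 Pa
In psi: 69023.3 / 6894.76 = 10.011 psi

10.01 psi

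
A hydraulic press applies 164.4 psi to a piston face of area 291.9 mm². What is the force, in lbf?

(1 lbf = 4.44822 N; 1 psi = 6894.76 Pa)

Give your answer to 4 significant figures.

164.4 psi × 6894.76 = 1.1335×10⁶ Pa
291.9 mm² × 10⁻⁶ = 2.919×10⁻⁴ m²
F = P × A = 1.1335×10⁶ Pa × 2.919×10⁻⁴ m² = 330.869 N
330.869 N ÷ (4.44822 N/lbf) = 74.3823 lbf

74.38 lbf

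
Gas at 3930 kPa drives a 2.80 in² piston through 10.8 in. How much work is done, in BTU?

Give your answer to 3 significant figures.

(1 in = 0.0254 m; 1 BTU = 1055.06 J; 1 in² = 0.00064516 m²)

3930 kPa → 3.93×10⁶ Pa
2.80 in² → 0.00180645 m²
F = P × A = 3.93×10⁶ × 0.00180645 = 7099.35 N
10.8 in → 0.27432 m
W = F × d = 7099.35 × 0.27432 = 1947.49 J
In BTU: 1947.49 / 1055.06 = 1.84586 BTU

1.85 BTU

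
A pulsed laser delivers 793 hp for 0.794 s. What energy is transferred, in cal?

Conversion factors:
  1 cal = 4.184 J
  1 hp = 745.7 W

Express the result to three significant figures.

793 hp × 745.7 = 591340 W
E = P × t = 591340 W × 0.794 s = 469524 J
469524 J ÷ (4.184 J/cal) = 112219 cal

1.12×10⁵ cal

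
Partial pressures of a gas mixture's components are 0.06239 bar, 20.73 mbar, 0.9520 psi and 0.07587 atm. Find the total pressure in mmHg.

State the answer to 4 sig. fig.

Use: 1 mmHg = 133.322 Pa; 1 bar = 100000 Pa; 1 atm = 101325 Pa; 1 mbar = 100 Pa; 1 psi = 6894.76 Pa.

169.2 mmHg

0.06239 bar × 100000 = 6239 Pa
20.73 mbar × 100 = 2073 Pa
0.9520 psi × 6894.76 = 6563.81 Pa
0.07587 atm × 101325 = 7687.53 Pa
Total: 6239 + 2073 + 6563.81 + 7687.53 = 22563.3 Pa
In mmHg: 22563.3 / 133.322 = 169.239 mmHg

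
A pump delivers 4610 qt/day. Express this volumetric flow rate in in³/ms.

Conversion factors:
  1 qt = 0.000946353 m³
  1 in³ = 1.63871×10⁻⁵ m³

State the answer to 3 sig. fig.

0.00308 in³/ms

4610 qt/day × 0.000946353 m³/qt ÷ 86400 s/day = 5.04941×10⁻⁵ m³/s
5.04941×10⁻⁵ m³/s ÷ 1.63871×10⁻⁵ m³/in³ × 0.001 s/ms = 0.00308133 in³/ms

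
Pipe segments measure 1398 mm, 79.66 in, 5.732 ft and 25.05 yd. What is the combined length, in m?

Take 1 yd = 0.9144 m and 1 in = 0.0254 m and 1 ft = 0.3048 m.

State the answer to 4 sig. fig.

28.07 m

1398 mm × 0.001 → 1.398 m
79.66 in × 0.0254 → 2.02336 m
5.732 ft × 0.3048 → 1.74711 m
25.05 yd × 0.9144 → 22.9057 m
Sum: 1.398 + 2.02336 + 1.74711 + 22.9057 = 28.0742 m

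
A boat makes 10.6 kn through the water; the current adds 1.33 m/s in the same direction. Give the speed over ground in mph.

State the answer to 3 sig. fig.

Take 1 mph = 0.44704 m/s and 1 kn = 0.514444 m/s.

15.2 mph

10.6 kn × 0.514444 = 5.45311 m/s
1.33 m/s (already m/s)
Combined: 5.45311 + 1.33 = 6.78311 m/s
In mph: 6.78311 / 0.44704 = 15.1734 mph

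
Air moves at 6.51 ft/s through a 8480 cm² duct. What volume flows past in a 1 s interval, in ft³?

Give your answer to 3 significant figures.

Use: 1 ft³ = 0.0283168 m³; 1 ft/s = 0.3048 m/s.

6.51 ft/s × 0.3048 = 1.98425 m/s
8480 cm² × 0.0001 = 0.848 m²
V = v × A × t = 1.98425 m/s × 0.848 m² × 1 s = 1.68264 m³
1.68264 m³ ÷ (0.0283168 m³/ft³) = 59.422 ft³

59.4 ft³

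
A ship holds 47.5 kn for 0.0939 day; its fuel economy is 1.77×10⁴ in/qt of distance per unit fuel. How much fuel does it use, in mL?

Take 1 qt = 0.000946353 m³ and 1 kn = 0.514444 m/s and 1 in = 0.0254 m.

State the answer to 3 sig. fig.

4.17×10⁵ mL

47.5 kn → 24.4361 m/s
0.0939 day → 8112.96 s
d = v × t = 24.4361 × 8112.96 = 198249 m
1.77×10⁴ in/qt → 475066 m/m³
V = d / (distance per unit fuel) = 198249 / 475066 = 0.417308 m³
In mL: 0.417308 / 10⁻⁶ = 417308 mL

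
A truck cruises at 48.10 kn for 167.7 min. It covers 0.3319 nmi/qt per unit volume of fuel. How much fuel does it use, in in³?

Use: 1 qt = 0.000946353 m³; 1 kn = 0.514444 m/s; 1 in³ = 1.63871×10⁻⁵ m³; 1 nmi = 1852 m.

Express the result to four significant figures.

2.339×10⁴ in³

48.10 kn → 24.7448 m/s
167.7 min → 10062 s
d = v × t = 24.7448 × 10062 = 248982 m
0.3319 nmi/qt → 649524 m/m³
V = d / (distance per unit fuel) = 248982 / 649524 = 0.38333 m³
In in³: 0.38333 / 1.63871×10⁻⁵ = 23392.2 in³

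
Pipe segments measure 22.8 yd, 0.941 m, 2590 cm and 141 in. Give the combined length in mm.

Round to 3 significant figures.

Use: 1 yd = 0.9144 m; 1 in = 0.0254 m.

22.8 yd × 0.9144 = 20.8483 m
0.941 m (already m)
2590 cm × 0.01 = 25.9 m
141 in × 0.0254 = 3.5814 m
Sum: 20.8483 + 0.941 + 25.9 + 3.5814 = 51.2707 m
In mm: 51.2707 / 0.001 = 51270.7 mm

5.13×10⁴ mm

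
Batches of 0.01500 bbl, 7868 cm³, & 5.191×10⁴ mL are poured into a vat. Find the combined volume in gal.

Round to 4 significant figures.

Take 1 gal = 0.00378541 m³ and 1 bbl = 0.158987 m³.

0.01500 bbl × 0.158987 → 0.0023848 m³
7868 cm³ × 10⁻⁶ → 0.007868 m³
5.191×10⁴ mL × 10⁻⁶ → 0.05191 m³
Sum: 0.0023848 + 0.007868 + 0.05191 = 0.0621628 m³
In gal: 0.0621628 / 0.00378541 = 16.4217 gal

16.42 gal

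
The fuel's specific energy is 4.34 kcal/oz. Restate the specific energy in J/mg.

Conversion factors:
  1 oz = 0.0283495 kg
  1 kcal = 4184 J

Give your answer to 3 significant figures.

4.34 kcal/oz × 4184 J/kcal ÷ 0.0283495 kg/oz = 640525 J/kg
640525 J/kg × 10⁻⁶ kg/mg = 0.640525 J/mg

0.641 J/mg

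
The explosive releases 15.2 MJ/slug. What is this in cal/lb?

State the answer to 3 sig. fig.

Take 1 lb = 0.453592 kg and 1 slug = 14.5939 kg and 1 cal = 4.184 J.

1.13×10⁵ cal/lb

15.2 MJ/slug × 1000000 J/MJ ÷ 14.5939 kg/slug = 1.04153×10⁶ J/kg
1.04153×10⁶ J/kg ÷ 4.184 J/cal × 0.453592 kg/lb = 112913 cal/lb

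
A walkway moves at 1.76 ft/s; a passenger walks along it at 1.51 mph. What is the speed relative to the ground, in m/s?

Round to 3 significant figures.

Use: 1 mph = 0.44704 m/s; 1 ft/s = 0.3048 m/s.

1.76 ft/s × 0.3048 = 0.536448 m/s
1.51 mph × 0.44704 = 0.67503 m/s
Combined: 0.536448 + 0.67503 = 1.21148 m/s

1.21 m/s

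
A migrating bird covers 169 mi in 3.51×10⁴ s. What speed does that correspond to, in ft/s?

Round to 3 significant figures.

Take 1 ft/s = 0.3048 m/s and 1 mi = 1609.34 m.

169 mi × 1609.34 = 271978 m
v = d / t = 271978 m / 35100 s = 7.74866 m/s
7.74866 m/s ÷ (0.3048 m/s/ft/s) = 25.4221 ft/s

25.4 ft/s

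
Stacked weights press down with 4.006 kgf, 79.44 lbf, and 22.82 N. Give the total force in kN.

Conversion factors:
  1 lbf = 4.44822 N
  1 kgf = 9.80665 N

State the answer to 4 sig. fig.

0.4155 kN

4.006 kgf × 9.80665 → 39.2854 N
79.44 lbf × 4.44822 → 353.367 N
22.82 N (already N)
Combined: 39.2854 + 353.367 + 22.82 = 415.472 N
In kN: 415.472 / 1000 = 0.415472 kN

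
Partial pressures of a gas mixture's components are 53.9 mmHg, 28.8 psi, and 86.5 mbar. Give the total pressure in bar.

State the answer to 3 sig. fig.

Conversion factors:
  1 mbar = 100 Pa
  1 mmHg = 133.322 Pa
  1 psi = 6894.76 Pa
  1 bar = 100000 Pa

53.9 mmHg × 133.322 = 7186.06 Pa
28.8 psi × 6894.76 = 198569 Pa
86.5 mbar × 100 = 8650 Pa
Sum: 7186.06 + 198569 + 8650 = 214405 Pa
In bar: 214405 / 100000 = 2.14405 bar

2.14 bar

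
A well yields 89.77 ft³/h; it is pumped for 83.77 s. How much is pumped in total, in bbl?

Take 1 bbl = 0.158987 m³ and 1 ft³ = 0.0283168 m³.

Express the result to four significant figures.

89.77 ft³/h → 7.06111×10⁻⁴ m³/s
V = Q × t = 7.06111×10⁻⁴ × 83.77 = 0.0591509 m³
In bbl: 0.0591509 / 0.158987 = 0.372049 bbl

0.3720 bbl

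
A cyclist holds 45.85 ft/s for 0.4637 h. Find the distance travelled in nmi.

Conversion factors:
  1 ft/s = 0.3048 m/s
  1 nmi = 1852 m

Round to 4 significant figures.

45.85 ft/s × 0.3048 = 13.9751 m/s
0.4637 h × 3600 = 1669.32 s
d = v × t = 13.9751 m/s × 1669.32 s = 23328.9 m
23328.9 m ÷ (1852 m/nmi) = 12.5966 nmi

12.60 nmi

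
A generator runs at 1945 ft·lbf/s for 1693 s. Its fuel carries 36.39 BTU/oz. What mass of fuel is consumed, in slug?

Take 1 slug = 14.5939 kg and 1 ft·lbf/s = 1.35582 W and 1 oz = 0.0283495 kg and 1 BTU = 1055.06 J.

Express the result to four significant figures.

1945 ft·lbf/s → 2637.07 W
E = P × t = 2637.07 × 1693 = 4.46456×10⁶ J
36.39 BTU/oz → 1.3543×10⁶ J/kg
m = E / e_s = 4.46456×10⁶ / 1.3543×10⁶ = 3.29658 kg
In slug: 3.29658 / 14.5939 = 0.225888 slug

0.2259 slug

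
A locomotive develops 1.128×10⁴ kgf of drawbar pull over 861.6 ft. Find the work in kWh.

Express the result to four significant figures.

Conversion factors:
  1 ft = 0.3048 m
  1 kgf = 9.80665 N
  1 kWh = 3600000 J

1.128×10⁴ kgf × 9.80665 → 110619 N
861.6 ft × 0.3048 → 262.616 m
W = F × d = 110619 N × 262.616 m = 2.90503×10⁷ J
2.90503×10⁷ J ÷ (3600000 J/kWh) = 8.06953 kWh

8.070 kWh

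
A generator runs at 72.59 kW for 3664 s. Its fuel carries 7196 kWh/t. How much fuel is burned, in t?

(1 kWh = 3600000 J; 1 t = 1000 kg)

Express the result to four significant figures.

72.59 kW → 72590 W
E = P × t = 72590 × 3664 = 2.6597×10⁸ J
7196 kWh/t → 2.59056×10⁷ J/kg
m = E / e_s = 2.6597×10⁸ / 2.59056×10⁷ = 10.2669 kg
In t: 10.2669 / 1000 = 0.0102669 t

0.01027 t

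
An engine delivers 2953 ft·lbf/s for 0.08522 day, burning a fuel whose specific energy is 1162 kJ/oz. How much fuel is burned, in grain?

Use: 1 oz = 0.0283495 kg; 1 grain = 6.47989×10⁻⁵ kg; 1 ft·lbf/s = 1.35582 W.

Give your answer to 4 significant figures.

2953 ft·lbf/s → 4003.74 W
0.08522 day → 7363.01 s
E = P × t = 4003.74 × 7363.01 = 2.94796×10⁷ J
1162 kJ/oz → 4.09884×10⁷ J/kg
m = E / e_s = 2.94796×10⁷ / 4.09884×10⁷ = 0.719218 kg
In grain: 0.719218 / 6.47989×10⁻⁵ = 11099.2 grain

1.110×10⁴ grain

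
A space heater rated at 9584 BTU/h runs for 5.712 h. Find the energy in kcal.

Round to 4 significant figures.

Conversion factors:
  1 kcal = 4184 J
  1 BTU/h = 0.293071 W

1.380×10⁴ kcal

9584 BTU/h × 0.293071 → 2808.79 W
5.712 h × 3600 → 20563.2 s
E = P × t = 2808.79 W × 20563.2 s = 5.77577×10⁷ J
5.77577×10⁷ J ÷ (4184 J/kcal) = 13804.4 kcal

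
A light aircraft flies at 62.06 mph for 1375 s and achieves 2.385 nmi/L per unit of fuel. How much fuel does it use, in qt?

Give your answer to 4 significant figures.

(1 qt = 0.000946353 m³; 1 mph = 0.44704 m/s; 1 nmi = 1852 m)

62.06 mph → 27.7433 m/s
d = v × t = 27.7433 × 1375 = 38147 m
2.385 nmi/L → 4.41702×10⁶ m/m³
V = d / (distance per unit fuel) = 38147 / 4.41702×10⁶ = 0.00863637 m³
In qt: 0.00863637 / 0.000946353 = 9.12595 qt

9.126 qt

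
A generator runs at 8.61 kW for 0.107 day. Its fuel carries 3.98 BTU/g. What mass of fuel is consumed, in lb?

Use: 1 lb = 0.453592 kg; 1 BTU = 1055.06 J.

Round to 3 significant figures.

41.8 lb

8.61 kW → 8610 W
0.107 day → 9244.8 s
E = P × t = 8610 × 9244.8 = 7.95977×10⁷ J
3.98 BTU/g → 4.19914×10⁶ J/kg
m = E / e_s = 7.95977×10⁷ / 4.19914×10⁶ = 18.9557 kg
In lb: 18.9557 / 0.453592 = 41.7902 lb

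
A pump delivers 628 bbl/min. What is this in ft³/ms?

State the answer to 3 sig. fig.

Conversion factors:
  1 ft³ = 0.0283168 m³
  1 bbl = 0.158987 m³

628 bbl/min × 0.158987 m³/bbl ÷ 60 s/min = 1.66406 m³/s
1.66406 m³/s ÷ 0.0283168 m³/ft³ × 0.001 s/ms = 0.0587658 ft³/ms

0.0588 ft³/ms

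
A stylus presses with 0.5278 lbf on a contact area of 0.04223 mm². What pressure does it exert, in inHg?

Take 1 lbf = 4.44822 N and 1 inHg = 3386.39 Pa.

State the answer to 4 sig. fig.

0.5278 lbf × 4.44822 = 2.34777 N
0.04223 mm² × 10⁻⁶ = 4.223×10⁻⁸ m²
P = F / A = 2.34777 N / 4.223×10⁻⁸ m² = 5.55948×10⁷ Pa
5.55948×10⁷ Pa ÷ (3386.39 Pa/inHg) = 16417.1 inHg

1.642×10⁴ inHg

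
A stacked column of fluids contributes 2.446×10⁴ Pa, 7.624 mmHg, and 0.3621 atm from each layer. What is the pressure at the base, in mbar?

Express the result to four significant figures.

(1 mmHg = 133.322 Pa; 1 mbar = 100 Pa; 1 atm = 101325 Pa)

621.7 mbar

2.446×10⁴ Pa (already Pa)
7.624 mmHg × 133.322 → 1016.45 Pa
0.3621 atm × 101325 → 36689.8 Pa
Combined: 24460 + 1016.45 + 36689.8 = 62166.2 Pa
In mbar: 62166.2 / 100 = 621.662 mbar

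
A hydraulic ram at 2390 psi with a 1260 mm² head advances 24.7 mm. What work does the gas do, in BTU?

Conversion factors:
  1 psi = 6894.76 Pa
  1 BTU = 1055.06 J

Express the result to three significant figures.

2390 psi → 1.64785×10⁷ Pa
1260 mm² → 0.00126 m²
F = P × A = 1.64785×10⁷ × 0.00126 = 20762.9 N
24.7 mm → 0.0247 m
W = F × d = 20762.9 × 0.0247 = 512.844 J
In BTU: 512.844 / 1055.06 = 0.48608 BTU

0.486 BTU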